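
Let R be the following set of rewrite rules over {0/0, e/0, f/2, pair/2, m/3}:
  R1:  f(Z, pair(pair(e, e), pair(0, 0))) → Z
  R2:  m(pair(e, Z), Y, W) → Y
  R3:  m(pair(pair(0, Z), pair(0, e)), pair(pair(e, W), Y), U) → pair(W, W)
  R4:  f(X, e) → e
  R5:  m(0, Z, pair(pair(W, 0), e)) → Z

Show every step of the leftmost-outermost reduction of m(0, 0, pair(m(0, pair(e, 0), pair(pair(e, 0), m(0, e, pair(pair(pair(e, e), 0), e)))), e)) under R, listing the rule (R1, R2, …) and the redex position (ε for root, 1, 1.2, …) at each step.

1. m(0, 0, pair(m(0, pair(e, 0), pair(pair(e, 0), m(0, e, pair(pair(pair(e, e), 0), e)))), e))  →  m(0, 0, pair(m(0, pair(e, 0), pair(pair(e, 0), e)), e))   [R5 at 3.1.3.2]
2. m(0, 0, pair(m(0, pair(e, 0), pair(pair(e, 0), e)), e))  →  m(0, 0, pair(pair(e, 0), e))   [R5 at 3.1]
3. m(0, 0, pair(pair(e, 0), e))  →  0   [R5 at ε]

0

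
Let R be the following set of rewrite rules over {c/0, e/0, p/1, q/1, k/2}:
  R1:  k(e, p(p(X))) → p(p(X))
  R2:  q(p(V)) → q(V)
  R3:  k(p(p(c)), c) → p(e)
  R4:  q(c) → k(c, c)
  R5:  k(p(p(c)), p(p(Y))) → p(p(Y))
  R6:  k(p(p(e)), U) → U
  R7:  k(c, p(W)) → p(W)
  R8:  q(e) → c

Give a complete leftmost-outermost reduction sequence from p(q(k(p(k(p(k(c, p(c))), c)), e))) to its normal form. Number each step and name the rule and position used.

p(c)

1. p(q(k(p(k(p(k(c, p(c))), c)), e)))  →  p(q(k(p(k(p(p(c)), c)), e)))   [R7 at 1.1.1.1.1.1]
2. p(q(k(p(k(p(p(c)), c)), e)))  →  p(q(k(p(p(e)), e)))   [R3 at 1.1.1.1]
3. p(q(k(p(p(e)), e)))  →  p(q(e))   [R6 at 1.1]
4. p(q(e))  →  p(c)   [R8 at 1]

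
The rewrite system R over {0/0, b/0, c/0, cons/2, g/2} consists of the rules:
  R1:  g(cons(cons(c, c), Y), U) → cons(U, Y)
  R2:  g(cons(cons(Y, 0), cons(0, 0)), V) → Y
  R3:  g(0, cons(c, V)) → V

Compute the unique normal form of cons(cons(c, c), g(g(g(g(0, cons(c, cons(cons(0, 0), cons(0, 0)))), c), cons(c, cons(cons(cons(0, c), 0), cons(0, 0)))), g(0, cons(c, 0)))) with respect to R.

1. cons(cons(c, c), g(g(g(g(0, cons(c, cons(cons(0, 0), cons(0, 0)))), c), cons(c, cons(cons(cons(0, c), 0), cons(0, 0)))), g(0, cons(c, 0))))  →  cons(cons(c, c), g(g(g(cons(cons(0, 0), cons(0, 0)), c), cons(c, cons(cons(cons(0, c), 0), cons(0, 0)))), g(0, cons(c, 0))))   [R3 at 2.1.1.1]
2. cons(cons(c, c), g(g(g(cons(cons(0, 0), cons(0, 0)), c), cons(c, cons(cons(cons(0, c), 0), cons(0, 0)))), g(0, cons(c, 0))))  →  cons(cons(c, c), g(g(0, cons(c, cons(cons(cons(0, c), 0), cons(0, 0)))), g(0, cons(c, 0))))   [R2 at 2.1.1]
3. cons(cons(c, c), g(g(0, cons(c, cons(cons(cons(0, c), 0), cons(0, 0)))), g(0, cons(c, 0))))  →  cons(cons(c, c), g(cons(cons(cons(0, c), 0), cons(0, 0)), g(0, cons(c, 0))))   [R3 at 2.1]
4. cons(cons(c, c), g(cons(cons(cons(0, c), 0), cons(0, 0)), g(0, cons(c, 0))))  →  cons(cons(c, c), cons(0, c))   [R2 at 2]

cons(cons(c, c), cons(0, c))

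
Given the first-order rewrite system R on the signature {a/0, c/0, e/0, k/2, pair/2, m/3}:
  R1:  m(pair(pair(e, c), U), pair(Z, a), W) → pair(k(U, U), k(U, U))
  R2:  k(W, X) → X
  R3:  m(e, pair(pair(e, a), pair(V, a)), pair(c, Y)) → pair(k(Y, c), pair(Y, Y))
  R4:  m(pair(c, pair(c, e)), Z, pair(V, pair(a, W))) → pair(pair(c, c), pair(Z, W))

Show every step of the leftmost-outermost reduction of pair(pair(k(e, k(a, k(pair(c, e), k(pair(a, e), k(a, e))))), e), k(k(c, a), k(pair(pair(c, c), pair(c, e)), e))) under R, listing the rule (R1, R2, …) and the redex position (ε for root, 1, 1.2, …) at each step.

pair(pair(e, e), e)

1. pair(pair(k(e, k(a, k(pair(c, e), k(pair(a, e), k(a, e))))), e), k(k(c, a), k(pair(pair(c, c), pair(c, e)), e)))  →  pair(pair(k(a, k(pair(c, e), k(pair(a, e), k(a, e)))), e), k(k(c, a), k(pair(pair(c, c), pair(c, e)), e)))   [R2 at 1.1]
2. pair(pair(k(a, k(pair(c, e), k(pair(a, e), k(a, e)))), e), k(k(c, a), k(pair(pair(c, c), pair(c, e)), e)))  →  pair(pair(k(pair(c, e), k(pair(a, e), k(a, e))), e), k(k(c, a), k(pair(pair(c, c), pair(c, e)), e)))   [R2 at 1.1]
3. pair(pair(k(pair(c, e), k(pair(a, e), k(a, e))), e), k(k(c, a), k(pair(pair(c, c), pair(c, e)), e)))  →  pair(pair(k(pair(a, e), k(a, e)), e), k(k(c, a), k(pair(pair(c, c), pair(c, e)), e)))   [R2 at 1.1]
4. pair(pair(k(pair(a, e), k(a, e)), e), k(k(c, a), k(pair(pair(c, c), pair(c, e)), e)))  →  pair(pair(k(a, e), e), k(k(c, a), k(pair(pair(c, c), pair(c, e)), e)))   [R2 at 1.1]
5. pair(pair(k(a, e), e), k(k(c, a), k(pair(pair(c, c), pair(c, e)), e)))  →  pair(pair(e, e), k(k(c, a), k(pair(pair(c, c), pair(c, e)), e)))   [R2 at 1.1]
6. pair(pair(e, e), k(k(c, a), k(pair(pair(c, c), pair(c, e)), e)))  →  pair(pair(e, e), k(pair(pair(c, c), pair(c, e)), e))   [R2 at 2]
7. pair(pair(e, e), k(pair(pair(c, c), pair(c, e)), e))  →  pair(pair(e, e), e)   [R2 at 2]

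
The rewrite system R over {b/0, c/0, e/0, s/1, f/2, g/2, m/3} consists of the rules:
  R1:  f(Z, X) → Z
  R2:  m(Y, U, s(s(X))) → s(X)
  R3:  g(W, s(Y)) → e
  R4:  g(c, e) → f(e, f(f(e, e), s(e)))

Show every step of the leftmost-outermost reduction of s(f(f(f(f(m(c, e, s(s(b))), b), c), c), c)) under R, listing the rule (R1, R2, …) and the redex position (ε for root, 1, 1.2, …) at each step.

1. s(f(f(f(f(m(c, e, s(s(b))), b), c), c), c))  →  s(f(f(f(m(c, e, s(s(b))), b), c), c))   [R1 at 1]
2. s(f(f(f(m(c, e, s(s(b))), b), c), c))  →  s(f(f(m(c, e, s(s(b))), b), c))   [R1 at 1]
3. s(f(f(m(c, e, s(s(b))), b), c))  →  s(f(m(c, e, s(s(b))), b))   [R1 at 1]
4. s(f(m(c, e, s(s(b))), b))  →  s(m(c, e, s(s(b))))   [R1 at 1]
5. s(m(c, e, s(s(b))))  →  s(s(b))   [R2 at 1]

s(s(b))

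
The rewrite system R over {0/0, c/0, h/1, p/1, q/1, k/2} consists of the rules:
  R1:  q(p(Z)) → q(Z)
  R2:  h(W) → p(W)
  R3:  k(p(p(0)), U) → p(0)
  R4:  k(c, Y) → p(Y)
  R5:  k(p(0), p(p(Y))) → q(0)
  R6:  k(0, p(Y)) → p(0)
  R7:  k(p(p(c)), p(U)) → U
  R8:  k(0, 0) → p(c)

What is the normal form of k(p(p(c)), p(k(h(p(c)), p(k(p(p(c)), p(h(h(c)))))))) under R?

1. k(p(p(c)), p(k(h(p(c)), p(k(p(p(c)), p(h(h(c))))))))  →  k(h(p(c)), p(k(p(p(c)), p(h(h(c))))))   [R7 at ε]
2. k(h(p(c)), p(k(p(p(c)), p(h(h(c))))))  →  k(p(p(c)), p(k(p(p(c)), p(h(h(c))))))   [R2 at 1]
3. k(p(p(c)), p(k(p(p(c)), p(h(h(c))))))  →  k(p(p(c)), p(h(h(c))))   [R7 at ε]
4. k(p(p(c)), p(h(h(c))))  →  h(h(c))   [R7 at ε]
5. h(h(c))  →  p(h(c))   [R2 at ε]
6. p(h(c))  →  p(p(c))   [R2 at 1]

p(p(c))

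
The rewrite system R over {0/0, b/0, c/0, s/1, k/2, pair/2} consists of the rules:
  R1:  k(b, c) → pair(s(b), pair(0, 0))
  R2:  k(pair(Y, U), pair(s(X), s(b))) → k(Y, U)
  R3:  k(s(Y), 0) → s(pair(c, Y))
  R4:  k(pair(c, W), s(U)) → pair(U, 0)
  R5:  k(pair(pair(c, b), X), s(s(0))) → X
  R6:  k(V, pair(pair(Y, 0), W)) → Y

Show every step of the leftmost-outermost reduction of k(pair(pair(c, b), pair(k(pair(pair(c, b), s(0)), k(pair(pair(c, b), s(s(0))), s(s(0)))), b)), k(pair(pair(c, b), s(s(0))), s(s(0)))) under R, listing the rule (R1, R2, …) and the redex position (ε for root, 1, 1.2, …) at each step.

1. k(pair(pair(c, b), pair(k(pair(pair(c, b), s(0)), k(pair(pair(c, b), s(s(0))), s(s(0)))), b)), k(pair(pair(c, b), s(s(0))), s(s(0))))  →  k(pair(pair(c, b), pair(k(pair(pair(c, b), s(0)), s(s(0))), b)), k(pair(pair(c, b), s(s(0))), s(s(0))))   [R5 at 1.2.1.2]
2. k(pair(pair(c, b), pair(k(pair(pair(c, b), s(0)), s(s(0))), b)), k(pair(pair(c, b), s(s(0))), s(s(0))))  →  k(pair(pair(c, b), pair(s(0), b)), k(pair(pair(c, b), s(s(0))), s(s(0))))   [R5 at 1.2.1]
3. k(pair(pair(c, b), pair(s(0), b)), k(pair(pair(c, b), s(s(0))), s(s(0))))  →  k(pair(pair(c, b), pair(s(0), b)), s(s(0)))   [R5 at 2]
4. k(pair(pair(c, b), pair(s(0), b)), s(s(0)))  →  pair(s(0), b)   [R5 at ε]

pair(s(0), b)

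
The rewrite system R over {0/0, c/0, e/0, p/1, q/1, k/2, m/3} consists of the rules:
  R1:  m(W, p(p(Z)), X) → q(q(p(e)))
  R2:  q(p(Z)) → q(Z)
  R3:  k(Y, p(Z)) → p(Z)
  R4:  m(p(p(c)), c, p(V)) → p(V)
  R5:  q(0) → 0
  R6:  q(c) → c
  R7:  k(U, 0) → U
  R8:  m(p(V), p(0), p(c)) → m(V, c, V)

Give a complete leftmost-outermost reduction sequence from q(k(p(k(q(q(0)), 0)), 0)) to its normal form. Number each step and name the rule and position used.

0

1. q(k(p(k(q(q(0)), 0)), 0))  →  q(p(k(q(q(0)), 0)))   [R7 at 1]
2. q(p(k(q(q(0)), 0)))  →  q(k(q(q(0)), 0))   [R2 at ε]
3. q(k(q(q(0)), 0))  →  q(q(q(0)))   [R7 at 1]
4. q(q(q(0)))  →  q(q(0))   [R5 at 1.1]
5. q(q(0))  →  q(0)   [R5 at 1]
6. q(0)  →  0   [R5 at ε]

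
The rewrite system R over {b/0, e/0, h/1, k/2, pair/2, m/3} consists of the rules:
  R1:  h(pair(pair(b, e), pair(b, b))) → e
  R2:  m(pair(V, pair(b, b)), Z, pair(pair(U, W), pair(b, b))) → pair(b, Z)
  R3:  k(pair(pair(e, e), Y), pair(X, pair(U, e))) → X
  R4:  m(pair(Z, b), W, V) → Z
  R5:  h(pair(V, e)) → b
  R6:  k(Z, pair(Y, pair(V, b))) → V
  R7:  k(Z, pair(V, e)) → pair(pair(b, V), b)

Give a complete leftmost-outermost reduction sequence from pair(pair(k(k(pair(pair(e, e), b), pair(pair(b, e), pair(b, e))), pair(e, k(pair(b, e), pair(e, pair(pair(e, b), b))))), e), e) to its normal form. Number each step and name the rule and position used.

pair(pair(e, e), e)

1. pair(pair(k(k(pair(pair(e, e), b), pair(pair(b, e), pair(b, e))), pair(e, k(pair(b, e), pair(e, pair(pair(e, b), b))))), e), e)  →  pair(pair(k(pair(b, e), pair(e, k(pair(b, e), pair(e, pair(pair(e, b), b))))), e), e)   [R3 at 1.1.1]
2. pair(pair(k(pair(b, e), pair(e, k(pair(b, e), pair(e, pair(pair(e, b), b))))), e), e)  →  pair(pair(k(pair(b, e), pair(e, pair(e, b))), e), e)   [R6 at 1.1.2.2]
3. pair(pair(k(pair(b, e), pair(e, pair(e, b))), e), e)  →  pair(pair(e, e), e)   [R6 at 1.1]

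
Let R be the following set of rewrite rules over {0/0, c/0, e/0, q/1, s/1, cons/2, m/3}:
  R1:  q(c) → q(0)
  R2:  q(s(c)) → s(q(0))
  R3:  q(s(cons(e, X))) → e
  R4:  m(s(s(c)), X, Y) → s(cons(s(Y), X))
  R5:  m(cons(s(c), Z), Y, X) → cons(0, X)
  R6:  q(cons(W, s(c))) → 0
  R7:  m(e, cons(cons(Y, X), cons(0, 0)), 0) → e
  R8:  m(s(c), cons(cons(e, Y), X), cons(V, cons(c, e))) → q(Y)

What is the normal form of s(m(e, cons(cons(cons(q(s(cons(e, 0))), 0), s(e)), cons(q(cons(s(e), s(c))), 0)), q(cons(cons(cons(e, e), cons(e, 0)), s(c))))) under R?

1. s(m(e, cons(cons(cons(q(s(cons(e, 0))), 0), s(e)), cons(q(cons(s(e), s(c))), 0)), q(cons(cons(cons(e, e), cons(e, 0)), s(c)))))  →  s(m(e, cons(cons(cons(e, 0), s(e)), cons(q(cons(s(e), s(c))), 0)), q(cons(cons(cons(e, e), cons(e, 0)), s(c)))))   [R3 at 1.2.1.1.1]
2. s(m(e, cons(cons(cons(e, 0), s(e)), cons(q(cons(s(e), s(c))), 0)), q(cons(cons(cons(e, e), cons(e, 0)), s(c)))))  →  s(m(e, cons(cons(cons(e, 0), s(e)), cons(0, 0)), q(cons(cons(cons(e, e), cons(e, 0)), s(c)))))   [R6 at 1.2.2.1]
3. s(m(e, cons(cons(cons(e, 0), s(e)), cons(0, 0)), q(cons(cons(cons(e, e), cons(e, 0)), s(c)))))  →  s(m(e, cons(cons(cons(e, 0), s(e)), cons(0, 0)), 0))   [R6 at 1.3]
4. s(m(e, cons(cons(cons(e, 0), s(e)), cons(0, 0)), 0))  →  s(e)   [R7 at 1]

s(e)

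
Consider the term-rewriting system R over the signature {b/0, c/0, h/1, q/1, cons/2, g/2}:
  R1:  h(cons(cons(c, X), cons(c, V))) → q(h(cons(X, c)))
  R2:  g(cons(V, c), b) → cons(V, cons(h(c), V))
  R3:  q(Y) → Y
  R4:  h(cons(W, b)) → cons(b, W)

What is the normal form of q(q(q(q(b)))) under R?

1. q(q(q(q(b))))  →  q(q(q(b)))   [R3 at ε]
2. q(q(q(b)))  →  q(q(b))   [R3 at ε]
3. q(q(b))  →  q(b)   [R3 at ε]
4. q(b)  →  b   [R3 at ε]

b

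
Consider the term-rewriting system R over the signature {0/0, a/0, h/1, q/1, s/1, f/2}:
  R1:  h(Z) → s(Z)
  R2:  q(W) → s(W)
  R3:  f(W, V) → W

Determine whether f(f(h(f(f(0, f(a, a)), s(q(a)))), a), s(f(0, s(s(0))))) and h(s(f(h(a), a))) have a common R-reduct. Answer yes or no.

no — NF(t₁) = s(0), NF(t₂) = s(s(s(a)))

Reduce t₁ = f(f(h(f(f(0, f(a, a)), s(q(a)))), a), s(f(0, s(s(0))))):
1. f(f(h(f(f(0, f(a, a)), s(q(a)))), a), s(f(0, s(s(0)))))  →  f(h(f(f(0, f(a, a)), s(q(a)))), a)   [R3 at ε]
2. f(h(f(f(0, f(a, a)), s(q(a)))), a)  →  h(f(f(0, f(a, a)), s(q(a))))   [R3 at ε]
3. h(f(f(0, f(a, a)), s(q(a))))  →  s(f(f(0, f(a, a)), s(q(a))))   [R1 at ε]
4. s(f(f(0, f(a, a)), s(q(a))))  →  s(f(0, f(a, a)))   [R3 at 1]
5. s(f(0, f(a, a)))  →  s(0)   [R3 at 1]

Reduce t₂ = h(s(f(h(a), a))):
1. h(s(f(h(a), a)))  →  s(s(f(h(a), a)))   [R1 at ε]
2. s(s(f(h(a), a)))  →  s(s(h(a)))   [R3 at 1.1]
3. s(s(h(a)))  →  s(s(s(a)))   [R1 at 1.1]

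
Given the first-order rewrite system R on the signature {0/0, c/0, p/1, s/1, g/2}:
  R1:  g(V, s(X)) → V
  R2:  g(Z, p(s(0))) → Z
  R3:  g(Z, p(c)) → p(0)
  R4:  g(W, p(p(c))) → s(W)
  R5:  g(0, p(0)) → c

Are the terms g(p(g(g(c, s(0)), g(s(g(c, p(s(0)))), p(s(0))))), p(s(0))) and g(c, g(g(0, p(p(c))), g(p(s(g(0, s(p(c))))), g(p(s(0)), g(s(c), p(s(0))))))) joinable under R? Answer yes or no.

Reduce t₁ = g(p(g(g(c, s(0)), g(s(g(c, p(s(0)))), p(s(0))))), p(s(0))):
1. g(p(g(g(c, s(0)), g(s(g(c, p(s(0)))), p(s(0))))), p(s(0)))  →  p(g(g(c, s(0)), g(s(g(c, p(s(0)))), p(s(0)))))   [R2 at ε]
2. p(g(g(c, s(0)), g(s(g(c, p(s(0)))), p(s(0)))))  →  p(g(c, g(s(g(c, p(s(0)))), p(s(0)))))   [R1 at 1.1]
3. p(g(c, g(s(g(c, p(s(0)))), p(s(0)))))  →  p(g(c, s(g(c, p(s(0))))))   [R2 at 1.2]
4. p(g(c, s(g(c, p(s(0))))))  →  p(c)   [R1 at 1]

Reduce t₂ = g(c, g(g(0, p(p(c))), g(p(s(g(0, s(p(c))))), g(p(s(0)), g(s(c), p(s(0))))))):
1. g(c, g(g(0, p(p(c))), g(p(s(g(0, s(p(c))))), g(p(s(0)), g(s(c), p(s(0)))))))  →  g(c, g(s(0), g(p(s(g(0, s(p(c))))), g(p(s(0)), g(s(c), p(s(0)))))))   [R4 at 2.1]
2. g(c, g(s(0), g(p(s(g(0, s(p(c))))), g(p(s(0)), g(s(c), p(s(0)))))))  →  g(c, g(s(0), g(p(s(0)), g(p(s(0)), g(s(c), p(s(0)))))))   [R1 at 2.2.1.1.1]
3. g(c, g(s(0), g(p(s(0)), g(p(s(0)), g(s(c), p(s(0)))))))  →  g(c, g(s(0), g(p(s(0)), g(p(s(0)), s(c)))))   [R2 at 2.2.2.2]
4. g(c, g(s(0), g(p(s(0)), g(p(s(0)), s(c)))))  →  g(c, g(s(0), g(p(s(0)), p(s(0)))))   [R1 at 2.2.2]
5. g(c, g(s(0), g(p(s(0)), p(s(0)))))  →  g(c, g(s(0), p(s(0))))   [R2 at 2.2]
6. g(c, g(s(0), p(s(0))))  →  g(c, s(0))   [R2 at 2]
7. g(c, s(0))  →  c   [R1 at ε]

no — NF(t₁) = p(c), NF(t₂) = c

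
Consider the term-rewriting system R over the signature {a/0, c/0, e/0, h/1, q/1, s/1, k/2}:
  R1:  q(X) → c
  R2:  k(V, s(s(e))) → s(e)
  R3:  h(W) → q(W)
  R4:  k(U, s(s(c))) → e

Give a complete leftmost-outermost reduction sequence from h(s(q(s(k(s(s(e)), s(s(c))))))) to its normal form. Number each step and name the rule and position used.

c

1. h(s(q(s(k(s(s(e)), s(s(c)))))))  →  q(s(q(s(k(s(s(e)), s(s(c)))))))   [R3 at ε]
2. q(s(q(s(k(s(s(e)), s(s(c)))))))  →  c   [R1 at ε]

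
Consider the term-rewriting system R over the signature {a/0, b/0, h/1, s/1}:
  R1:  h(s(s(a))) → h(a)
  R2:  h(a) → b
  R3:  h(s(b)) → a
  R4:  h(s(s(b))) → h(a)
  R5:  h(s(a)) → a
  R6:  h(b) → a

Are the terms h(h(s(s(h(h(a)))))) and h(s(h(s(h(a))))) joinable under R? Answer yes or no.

yes — NF(t₁) = a, NF(t₂) = a

Reduce t₁ = h(h(s(s(h(h(a)))))):
1. h(h(s(s(h(h(a))))))  →  h(h(s(s(h(b)))))   [R2 at 1.1.1.1.1]
2. h(h(s(s(h(b)))))  →  h(h(s(s(a))))   [R6 at 1.1.1.1]
3. h(h(s(s(a))))  →  h(h(a))   [R1 at 1]
4. h(h(a))  →  h(b)   [R2 at 1]
5. h(b)  →  a   [R6 at ε]

Reduce t₂ = h(s(h(s(h(a))))):
1. h(s(h(s(h(a)))))  →  h(s(h(s(b))))   [R2 at 1.1.1.1]
2. h(s(h(s(b))))  →  h(s(a))   [R3 at 1.1]
3. h(s(a))  →  a   [R5 at ε]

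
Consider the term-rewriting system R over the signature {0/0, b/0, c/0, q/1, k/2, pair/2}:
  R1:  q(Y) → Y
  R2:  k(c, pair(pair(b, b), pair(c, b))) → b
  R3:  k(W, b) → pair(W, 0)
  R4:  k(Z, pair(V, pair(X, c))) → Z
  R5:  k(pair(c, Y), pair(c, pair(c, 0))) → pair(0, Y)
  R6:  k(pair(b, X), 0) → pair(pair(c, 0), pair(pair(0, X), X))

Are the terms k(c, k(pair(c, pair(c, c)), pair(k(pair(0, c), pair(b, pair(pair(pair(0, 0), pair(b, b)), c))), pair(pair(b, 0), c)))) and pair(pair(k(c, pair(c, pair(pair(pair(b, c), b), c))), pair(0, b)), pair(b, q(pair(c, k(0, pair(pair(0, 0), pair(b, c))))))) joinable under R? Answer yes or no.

Reduce t₁ = k(c, k(pair(c, pair(c, c)), pair(k(pair(0, c), pair(b, pair(pair(pair(0, 0), pair(b, b)), c))), pair(pair(b, 0), c)))):
1. k(c, k(pair(c, pair(c, c)), pair(k(pair(0, c), pair(b, pair(pair(pair(0, 0), pair(b, b)), c))), pair(pair(b, 0), c))))  →  k(c, pair(c, pair(c, c)))   [R4 at 2]
2. k(c, pair(c, pair(c, c)))  →  c   [R4 at ε]

Reduce t₂ = pair(pair(k(c, pair(c, pair(pair(pair(b, c), b), c))), pair(0, b)), pair(b, q(pair(c, k(0, pair(pair(0, 0), pair(b, c))))))):
1. pair(pair(k(c, pair(c, pair(pair(pair(b, c), b), c))), pair(0, b)), pair(b, q(pair(c, k(0, pair(pair(0, 0), pair(b, c)))))))  →  pair(pair(c, pair(0, b)), pair(b, q(pair(c, k(0, pair(pair(0, 0), pair(b, c)))))))   [R4 at 1.1]
2. pair(pair(c, pair(0, b)), pair(b, q(pair(c, k(0, pair(pair(0, 0), pair(b, c)))))))  →  pair(pair(c, pair(0, b)), pair(b, pair(c, k(0, pair(pair(0, 0), pair(b, c))))))   [R1 at 2.2]
3. pair(pair(c, pair(0, b)), pair(b, pair(c, k(0, pair(pair(0, 0), pair(b, c))))))  →  pair(pair(c, pair(0, b)), pair(b, pair(c, 0)))   [R4 at 2.2.2]

no — NF(t₁) = c, NF(t₂) = pair(pair(c, pair(0, b)), pair(b, pair(c, 0)))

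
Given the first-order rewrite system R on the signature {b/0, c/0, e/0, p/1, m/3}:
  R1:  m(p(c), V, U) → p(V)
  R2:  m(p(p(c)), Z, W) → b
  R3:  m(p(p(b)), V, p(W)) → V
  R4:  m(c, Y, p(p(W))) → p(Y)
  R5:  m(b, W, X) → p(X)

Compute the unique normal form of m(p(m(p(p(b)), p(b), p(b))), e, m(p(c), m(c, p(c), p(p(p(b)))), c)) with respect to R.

e

1. m(p(m(p(p(b)), p(b), p(b))), e, m(p(c), m(c, p(c), p(p(p(b)))), c))  →  m(p(p(b)), e, m(p(c), m(c, p(c), p(p(p(b)))), c))   [R3 at 1.1]
2. m(p(p(b)), e, m(p(c), m(c, p(c), p(p(p(b)))), c))  →  m(p(p(b)), e, p(m(c, p(c), p(p(p(b))))))   [R1 at 3]
3. m(p(p(b)), e, p(m(c, p(c), p(p(p(b))))))  →  e   [R3 at ε]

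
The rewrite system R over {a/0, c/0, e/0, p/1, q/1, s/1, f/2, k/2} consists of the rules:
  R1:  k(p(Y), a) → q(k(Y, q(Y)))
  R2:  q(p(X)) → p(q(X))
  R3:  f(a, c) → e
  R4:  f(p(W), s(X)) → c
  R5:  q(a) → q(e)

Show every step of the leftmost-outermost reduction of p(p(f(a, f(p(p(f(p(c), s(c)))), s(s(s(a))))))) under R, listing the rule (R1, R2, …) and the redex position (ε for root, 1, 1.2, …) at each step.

p(p(e))

1. p(p(f(a, f(p(p(f(p(c), s(c)))), s(s(s(a)))))))  →  p(p(f(a, c)))   [R4 at 1.1.2]
2. p(p(f(a, c)))  →  p(p(e))   [R3 at 1.1]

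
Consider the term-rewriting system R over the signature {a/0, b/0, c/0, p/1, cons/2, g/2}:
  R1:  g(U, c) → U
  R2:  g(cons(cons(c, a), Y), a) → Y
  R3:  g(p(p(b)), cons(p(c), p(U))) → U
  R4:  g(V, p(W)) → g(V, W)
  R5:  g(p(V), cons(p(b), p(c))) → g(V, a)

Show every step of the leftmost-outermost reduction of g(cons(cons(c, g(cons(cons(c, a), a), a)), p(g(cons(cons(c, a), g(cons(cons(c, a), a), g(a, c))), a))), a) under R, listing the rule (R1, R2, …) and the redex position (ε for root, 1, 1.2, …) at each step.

1. g(cons(cons(c, g(cons(cons(c, a), a), a)), p(g(cons(cons(c, a), g(cons(cons(c, a), a), g(a, c))), a))), a)  →  g(cons(cons(c, a), p(g(cons(cons(c, a), g(cons(cons(c, a), a), g(a, c))), a))), a)   [R2 at 1.1.2]
2. g(cons(cons(c, a), p(g(cons(cons(c, a), g(cons(cons(c, a), a), g(a, c))), a))), a)  →  p(g(cons(cons(c, a), g(cons(cons(c, a), a), g(a, c))), a))   [R2 at ε]
3. p(g(cons(cons(c, a), g(cons(cons(c, a), a), g(a, c))), a))  →  p(g(cons(cons(c, a), a), g(a, c)))   [R2 at 1]
4. p(g(cons(cons(c, a), a), g(a, c)))  →  p(g(cons(cons(c, a), a), a))   [R1 at 1.2]
5. p(g(cons(cons(c, a), a), a))  →  p(a)   [R2 at 1]

p(a)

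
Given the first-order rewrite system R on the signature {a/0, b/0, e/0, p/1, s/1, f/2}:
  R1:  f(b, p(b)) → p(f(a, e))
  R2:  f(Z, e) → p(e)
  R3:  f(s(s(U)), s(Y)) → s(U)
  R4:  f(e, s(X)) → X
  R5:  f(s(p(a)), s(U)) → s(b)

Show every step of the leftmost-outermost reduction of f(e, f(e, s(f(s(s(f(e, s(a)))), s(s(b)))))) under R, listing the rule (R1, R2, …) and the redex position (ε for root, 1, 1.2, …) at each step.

a

1. f(e, f(e, s(f(s(s(f(e, s(a)))), s(s(b))))))  →  f(e, f(s(s(f(e, s(a)))), s(s(b))))   [R4 at 2]
2. f(e, f(s(s(f(e, s(a)))), s(s(b))))  →  f(e, s(f(e, s(a))))   [R3 at 2]
3. f(e, s(f(e, s(a))))  →  f(e, s(a))   [R4 at ε]
4. f(e, s(a))  →  a   [R4 at ε]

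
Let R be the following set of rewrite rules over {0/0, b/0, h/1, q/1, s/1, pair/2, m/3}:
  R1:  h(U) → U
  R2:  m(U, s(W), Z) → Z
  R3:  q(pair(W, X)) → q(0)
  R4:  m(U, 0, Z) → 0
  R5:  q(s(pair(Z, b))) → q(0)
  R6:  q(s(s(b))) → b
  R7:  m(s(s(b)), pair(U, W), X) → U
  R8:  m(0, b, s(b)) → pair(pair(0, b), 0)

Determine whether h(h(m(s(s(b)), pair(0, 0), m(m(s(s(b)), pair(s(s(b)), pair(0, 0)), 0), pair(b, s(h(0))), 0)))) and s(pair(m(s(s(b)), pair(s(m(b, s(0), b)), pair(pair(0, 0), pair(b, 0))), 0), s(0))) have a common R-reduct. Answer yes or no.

no — NF(t₁) = 0, NF(t₂) = s(pair(s(b), s(0)))

Reduce t₁ = h(h(m(s(s(b)), pair(0, 0), m(m(s(s(b)), pair(s(s(b)), pair(0, 0)), 0), pair(b, s(h(0))), 0)))):
1. h(h(m(s(s(b)), pair(0, 0), m(m(s(s(b)), pair(s(s(b)), pair(0, 0)), 0), pair(b, s(h(0))), 0))))  →  h(m(s(s(b)), pair(0, 0), m(m(s(s(b)), pair(s(s(b)), pair(0, 0)), 0), pair(b, s(h(0))), 0)))   [R1 at ε]
2. h(m(s(s(b)), pair(0, 0), m(m(s(s(b)), pair(s(s(b)), pair(0, 0)), 0), pair(b, s(h(0))), 0)))  →  m(s(s(b)), pair(0, 0), m(m(s(s(b)), pair(s(s(b)), pair(0, 0)), 0), pair(b, s(h(0))), 0))   [R1 at ε]
3. m(s(s(b)), pair(0, 0), m(m(s(s(b)), pair(s(s(b)), pair(0, 0)), 0), pair(b, s(h(0))), 0))  →  0   [R7 at ε]

Reduce t₂ = s(pair(m(s(s(b)), pair(s(m(b, s(0), b)), pair(pair(0, 0), pair(b, 0))), 0), s(0))):
1. s(pair(m(s(s(b)), pair(s(m(b, s(0), b)), pair(pair(0, 0), pair(b, 0))), 0), s(0)))  →  s(pair(s(m(b, s(0), b)), s(0)))   [R7 at 1.1]
2. s(pair(s(m(b, s(0), b)), s(0)))  →  s(pair(s(b), s(0)))   [R2 at 1.1.1]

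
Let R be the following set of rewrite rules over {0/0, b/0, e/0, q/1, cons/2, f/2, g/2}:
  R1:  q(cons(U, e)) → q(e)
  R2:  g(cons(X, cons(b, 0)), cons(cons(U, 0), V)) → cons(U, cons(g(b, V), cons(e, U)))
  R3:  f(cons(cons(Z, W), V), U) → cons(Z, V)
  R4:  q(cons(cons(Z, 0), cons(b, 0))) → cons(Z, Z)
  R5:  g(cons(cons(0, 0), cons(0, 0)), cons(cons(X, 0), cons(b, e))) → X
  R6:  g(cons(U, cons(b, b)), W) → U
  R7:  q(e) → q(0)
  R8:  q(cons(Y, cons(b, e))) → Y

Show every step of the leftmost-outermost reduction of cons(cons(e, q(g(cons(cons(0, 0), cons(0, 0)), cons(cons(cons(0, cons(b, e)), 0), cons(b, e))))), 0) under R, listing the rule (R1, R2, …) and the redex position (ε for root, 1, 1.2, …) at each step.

cons(cons(e, 0), 0)

1. cons(cons(e, q(g(cons(cons(0, 0), cons(0, 0)), cons(cons(cons(0, cons(b, e)), 0), cons(b, e))))), 0)  →  cons(cons(e, q(cons(0, cons(b, e)))), 0)   [R5 at 1.2.1]
2. cons(cons(e, q(cons(0, cons(b, e)))), 0)  →  cons(cons(e, 0), 0)   [R8 at 1.2]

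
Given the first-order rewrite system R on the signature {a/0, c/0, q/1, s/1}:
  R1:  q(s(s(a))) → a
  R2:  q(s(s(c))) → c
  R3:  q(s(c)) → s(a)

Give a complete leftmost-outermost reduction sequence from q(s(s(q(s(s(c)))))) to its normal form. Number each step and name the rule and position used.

1. q(s(s(q(s(s(c))))))  →  q(s(s(c)))   [R2 at 1.1.1]
2. q(s(s(c)))  →  c   [R2 at ε]

c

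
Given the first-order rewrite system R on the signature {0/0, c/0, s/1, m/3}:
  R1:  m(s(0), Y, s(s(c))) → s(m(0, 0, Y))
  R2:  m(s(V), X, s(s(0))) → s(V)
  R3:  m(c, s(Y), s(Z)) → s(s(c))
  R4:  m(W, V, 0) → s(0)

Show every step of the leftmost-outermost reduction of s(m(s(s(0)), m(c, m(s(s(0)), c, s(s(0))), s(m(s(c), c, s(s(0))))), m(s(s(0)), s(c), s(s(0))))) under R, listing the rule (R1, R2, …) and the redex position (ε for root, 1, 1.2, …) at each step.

1. s(m(s(s(0)), m(c, m(s(s(0)), c, s(s(0))), s(m(s(c), c, s(s(0))))), m(s(s(0)), s(c), s(s(0)))))  →  s(m(s(s(0)), m(c, s(s(0)), s(m(s(c), c, s(s(0))))), m(s(s(0)), s(c), s(s(0)))))   [R2 at 1.2.2]
2. s(m(s(s(0)), m(c, s(s(0)), s(m(s(c), c, s(s(0))))), m(s(s(0)), s(c), s(s(0)))))  →  s(m(s(s(0)), s(s(c)), m(s(s(0)), s(c), s(s(0)))))   [R3 at 1.2]
3. s(m(s(s(0)), s(s(c)), m(s(s(0)), s(c), s(s(0)))))  →  s(m(s(s(0)), s(s(c)), s(s(0))))   [R2 at 1.3]
4. s(m(s(s(0)), s(s(c)), s(s(0))))  →  s(s(s(0)))   [R2 at 1]

s(s(s(0)))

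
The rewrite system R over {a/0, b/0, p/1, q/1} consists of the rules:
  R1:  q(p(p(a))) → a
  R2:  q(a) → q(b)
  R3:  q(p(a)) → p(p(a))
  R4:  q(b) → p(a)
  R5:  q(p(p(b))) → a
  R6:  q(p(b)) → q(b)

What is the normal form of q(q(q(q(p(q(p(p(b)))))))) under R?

1. q(q(q(q(p(q(p(p(b))))))))  →  q(q(q(q(p(a)))))   [R5 at 1.1.1.1.1]
2. q(q(q(q(p(a)))))  →  q(q(q(p(p(a)))))   [R3 at 1.1.1]
3. q(q(q(p(p(a)))))  →  q(q(a))   [R1 at 1.1]
4. q(q(a))  →  q(q(b))   [R2 at 1]
5. q(q(b))  →  q(p(a))   [R4 at 1]
6. q(p(a))  →  p(p(a))   [R3 at ε]

p(p(a))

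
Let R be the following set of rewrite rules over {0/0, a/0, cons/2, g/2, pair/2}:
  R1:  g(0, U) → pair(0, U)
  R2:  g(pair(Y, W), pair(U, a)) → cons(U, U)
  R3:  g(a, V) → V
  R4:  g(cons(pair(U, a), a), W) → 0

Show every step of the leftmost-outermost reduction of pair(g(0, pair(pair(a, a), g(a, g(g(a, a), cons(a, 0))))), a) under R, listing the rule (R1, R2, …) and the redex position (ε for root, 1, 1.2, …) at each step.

pair(pair(0, pair(pair(a, a), cons(a, 0))), a)

1. pair(g(0, pair(pair(a, a), g(a, g(g(a, a), cons(a, 0))))), a)  →  pair(pair(0, pair(pair(a, a), g(a, g(g(a, a), cons(a, 0))))), a)   [R1 at 1]
2. pair(pair(0, pair(pair(a, a), g(a, g(g(a, a), cons(a, 0))))), a)  →  pair(pair(0, pair(pair(a, a), g(g(a, a), cons(a, 0)))), a)   [R3 at 1.2.2]
3. pair(pair(0, pair(pair(a, a), g(g(a, a), cons(a, 0)))), a)  →  pair(pair(0, pair(pair(a, a), g(a, cons(a, 0)))), a)   [R3 at 1.2.2.1]
4. pair(pair(0, pair(pair(a, a), g(a, cons(a, 0)))), a)  →  pair(pair(0, pair(pair(a, a), cons(a, 0))), a)   [R3 at 1.2.2]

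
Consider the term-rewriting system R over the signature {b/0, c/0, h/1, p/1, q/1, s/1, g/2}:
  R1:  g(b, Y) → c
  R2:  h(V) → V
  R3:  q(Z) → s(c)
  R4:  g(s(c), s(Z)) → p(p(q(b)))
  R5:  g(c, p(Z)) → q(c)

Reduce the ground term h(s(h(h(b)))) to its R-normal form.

1. h(s(h(h(b))))  →  s(h(h(b)))   [R2 at ε]
2. s(h(h(b)))  →  s(h(b))   [R2 at 1]
3. s(h(b))  →  s(b)   [R2 at 1]

s(b)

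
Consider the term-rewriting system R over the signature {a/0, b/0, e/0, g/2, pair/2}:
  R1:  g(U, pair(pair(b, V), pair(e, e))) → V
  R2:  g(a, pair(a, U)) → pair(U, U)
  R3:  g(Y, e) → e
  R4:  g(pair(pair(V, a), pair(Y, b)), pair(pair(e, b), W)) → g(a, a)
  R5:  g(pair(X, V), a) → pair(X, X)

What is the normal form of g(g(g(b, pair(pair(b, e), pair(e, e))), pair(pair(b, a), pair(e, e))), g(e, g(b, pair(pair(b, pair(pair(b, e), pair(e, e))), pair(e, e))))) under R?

1. g(g(g(b, pair(pair(b, e), pair(e, e))), pair(pair(b, a), pair(e, e))), g(e, g(b, pair(pair(b, pair(pair(b, e), pair(e, e))), pair(e, e)))))  →  g(a, g(e, g(b, pair(pair(b, pair(pair(b, e), pair(e, e))), pair(e, e)))))   [R1 at 1]
2. g(a, g(e, g(b, pair(pair(b, pair(pair(b, e), pair(e, e))), pair(e, e)))))  →  g(a, g(e, pair(pair(b, e), pair(e, e))))   [R1 at 2.2]
3. g(a, g(e, pair(pair(b, e), pair(e, e))))  →  g(a, e)   [R1 at 2]
4. g(a, e)  →  e   [R3 at ε]

e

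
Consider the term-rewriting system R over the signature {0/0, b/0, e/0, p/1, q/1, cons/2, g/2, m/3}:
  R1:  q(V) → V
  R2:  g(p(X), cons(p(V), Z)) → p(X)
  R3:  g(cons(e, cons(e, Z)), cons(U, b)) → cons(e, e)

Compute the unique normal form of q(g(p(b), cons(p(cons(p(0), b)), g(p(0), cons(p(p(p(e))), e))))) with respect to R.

p(b)

1. q(g(p(b), cons(p(cons(p(0), b)), g(p(0), cons(p(p(p(e))), e)))))  →  g(p(b), cons(p(cons(p(0), b)), g(p(0), cons(p(p(p(e))), e))))   [R1 at ε]
2. g(p(b), cons(p(cons(p(0), b)), g(p(0), cons(p(p(p(e))), e))))  →  p(b)   [R2 at ε]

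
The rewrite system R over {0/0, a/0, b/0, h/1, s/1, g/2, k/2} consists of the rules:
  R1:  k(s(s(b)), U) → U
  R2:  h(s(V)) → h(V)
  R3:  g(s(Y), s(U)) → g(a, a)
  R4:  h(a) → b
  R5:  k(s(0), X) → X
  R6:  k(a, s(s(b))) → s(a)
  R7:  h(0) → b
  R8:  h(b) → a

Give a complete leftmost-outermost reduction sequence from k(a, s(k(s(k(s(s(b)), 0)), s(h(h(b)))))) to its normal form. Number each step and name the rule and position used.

1. k(a, s(k(s(k(s(s(b)), 0)), s(h(h(b))))))  →  k(a, s(k(s(0), s(h(h(b))))))   [R1 at 2.1.1.1]
2. k(a, s(k(s(0), s(h(h(b))))))  →  k(a, s(s(h(h(b)))))   [R5 at 2.1]
3. k(a, s(s(h(h(b)))))  →  k(a, s(s(h(a))))   [R8 at 2.1.1.1]
4. k(a, s(s(h(a))))  →  k(a, s(s(b)))   [R4 at 2.1.1]
5. k(a, s(s(b)))  →  s(a)   [R6 at ε]

s(a)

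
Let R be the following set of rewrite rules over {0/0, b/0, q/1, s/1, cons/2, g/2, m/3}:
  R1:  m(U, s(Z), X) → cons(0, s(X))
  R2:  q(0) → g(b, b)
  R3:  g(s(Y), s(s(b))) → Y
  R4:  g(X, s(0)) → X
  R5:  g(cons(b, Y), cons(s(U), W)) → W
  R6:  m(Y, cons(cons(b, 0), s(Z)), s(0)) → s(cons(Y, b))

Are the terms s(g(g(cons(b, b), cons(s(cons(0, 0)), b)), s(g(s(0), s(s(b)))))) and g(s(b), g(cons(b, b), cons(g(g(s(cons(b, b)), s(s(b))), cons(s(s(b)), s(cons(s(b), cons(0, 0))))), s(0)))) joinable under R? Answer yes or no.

Reduce t₁ = s(g(g(cons(b, b), cons(s(cons(0, 0)), b)), s(g(s(0), s(s(b)))))):
1. s(g(g(cons(b, b), cons(s(cons(0, 0)), b)), s(g(s(0), s(s(b))))))  →  s(g(b, s(g(s(0), s(s(b))))))   [R5 at 1.1]
2. s(g(b, s(g(s(0), s(s(b))))))  →  s(g(b, s(0)))   [R3 at 1.2.1]
3. s(g(b, s(0)))  →  s(b)   [R4 at 1]

Reduce t₂ = g(s(b), g(cons(b, b), cons(g(g(s(cons(b, b)), s(s(b))), cons(s(s(b)), s(cons(s(b), cons(0, 0))))), s(0)))):
1. g(s(b), g(cons(b, b), cons(g(g(s(cons(b, b)), s(s(b))), cons(s(s(b)), s(cons(s(b), cons(0, 0))))), s(0))))  →  g(s(b), g(cons(b, b), cons(g(cons(b, b), cons(s(s(b)), s(cons(s(b), cons(0, 0))))), s(0))))   [R3 at 2.2.1.1]
2. g(s(b), g(cons(b, b), cons(g(cons(b, b), cons(s(s(b)), s(cons(s(b), cons(0, 0))))), s(0))))  →  g(s(b), g(cons(b, b), cons(s(cons(s(b), cons(0, 0))), s(0))))   [R5 at 2.2.1]
3. g(s(b), g(cons(b, b), cons(s(cons(s(b), cons(0, 0))), s(0))))  →  g(s(b), s(0))   [R5 at 2]
4. g(s(b), s(0))  →  s(b)   [R4 at ε]

yes — NF(t₁) = s(b), NF(t₂) = s(b)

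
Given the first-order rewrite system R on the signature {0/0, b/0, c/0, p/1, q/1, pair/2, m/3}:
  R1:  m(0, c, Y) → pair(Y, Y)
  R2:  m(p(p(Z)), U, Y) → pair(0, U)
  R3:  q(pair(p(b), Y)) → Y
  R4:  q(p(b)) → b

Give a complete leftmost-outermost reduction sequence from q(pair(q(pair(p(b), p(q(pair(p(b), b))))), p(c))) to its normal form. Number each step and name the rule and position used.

p(c)

1. q(pair(q(pair(p(b), p(q(pair(p(b), b))))), p(c)))  →  q(pair(p(q(pair(p(b), b))), p(c)))   [R3 at 1.1]
2. q(pair(p(q(pair(p(b), b))), p(c)))  →  q(pair(p(b), p(c)))   [R3 at 1.1.1]
3. q(pair(p(b), p(c)))  →  p(c)   [R3 at ε]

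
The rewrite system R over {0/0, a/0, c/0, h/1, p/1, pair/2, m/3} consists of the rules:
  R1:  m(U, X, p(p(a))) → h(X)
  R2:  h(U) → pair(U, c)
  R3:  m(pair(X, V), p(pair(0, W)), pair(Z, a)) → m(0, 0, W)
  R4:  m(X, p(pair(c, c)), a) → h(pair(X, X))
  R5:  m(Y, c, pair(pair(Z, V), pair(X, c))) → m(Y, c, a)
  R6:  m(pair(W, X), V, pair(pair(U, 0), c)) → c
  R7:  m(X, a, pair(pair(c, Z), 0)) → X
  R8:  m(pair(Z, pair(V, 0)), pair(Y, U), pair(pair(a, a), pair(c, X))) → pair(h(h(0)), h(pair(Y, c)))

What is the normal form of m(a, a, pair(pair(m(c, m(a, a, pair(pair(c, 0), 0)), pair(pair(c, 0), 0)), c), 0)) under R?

1. m(a, a, pair(pair(m(c, m(a, a, pair(pair(c, 0), 0)), pair(pair(c, 0), 0)), c), 0))  →  m(a, a, pair(pair(m(c, a, pair(pair(c, 0), 0)), c), 0))   [R7 at 3.1.1.2]
2. m(a, a, pair(pair(m(c, a, pair(pair(c, 0), 0)), c), 0))  →  m(a, a, pair(pair(c, c), 0))   [R7 at 3.1.1]
3. m(a, a, pair(pair(c, c), 0))  →  a   [R7 at ε]

a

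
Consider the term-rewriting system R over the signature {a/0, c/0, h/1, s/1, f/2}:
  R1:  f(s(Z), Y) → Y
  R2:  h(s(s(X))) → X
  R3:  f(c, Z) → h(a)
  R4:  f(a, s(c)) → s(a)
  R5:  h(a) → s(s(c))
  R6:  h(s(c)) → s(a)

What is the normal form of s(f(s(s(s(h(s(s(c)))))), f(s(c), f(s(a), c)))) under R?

1. s(f(s(s(s(h(s(s(c)))))), f(s(c), f(s(a), c))))  →  s(f(s(c), f(s(a), c)))   [R1 at 1]
2. s(f(s(c), f(s(a), c)))  →  s(f(s(a), c))   [R1 at 1]
3. s(f(s(a), c))  →  s(c)   [R1 at 1]

s(c)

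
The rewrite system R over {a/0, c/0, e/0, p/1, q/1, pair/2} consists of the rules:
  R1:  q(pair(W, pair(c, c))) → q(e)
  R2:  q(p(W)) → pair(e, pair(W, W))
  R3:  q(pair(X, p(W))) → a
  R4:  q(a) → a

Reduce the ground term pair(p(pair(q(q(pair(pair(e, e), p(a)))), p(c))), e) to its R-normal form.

pair(p(pair(a, p(c))), e)

1. pair(p(pair(q(q(pair(pair(e, e), p(a)))), p(c))), e)  →  pair(p(pair(q(a), p(c))), e)   [R3 at 1.1.1.1]
2. pair(p(pair(q(a), p(c))), e)  →  pair(p(pair(a, p(c))), e)   [R4 at 1.1.1]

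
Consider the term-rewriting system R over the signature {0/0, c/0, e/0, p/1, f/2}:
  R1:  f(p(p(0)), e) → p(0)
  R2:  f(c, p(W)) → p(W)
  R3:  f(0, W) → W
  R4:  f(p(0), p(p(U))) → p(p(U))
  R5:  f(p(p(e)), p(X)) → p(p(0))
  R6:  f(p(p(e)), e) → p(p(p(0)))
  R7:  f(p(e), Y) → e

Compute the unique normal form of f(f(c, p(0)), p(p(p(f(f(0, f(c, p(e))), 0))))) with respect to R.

1. f(f(c, p(0)), p(p(p(f(f(0, f(c, p(e))), 0)))))  →  f(p(0), p(p(p(f(f(0, f(c, p(e))), 0)))))   [R2 at 1]
2. f(p(0), p(p(p(f(f(0, f(c, p(e))), 0)))))  →  p(p(p(f(f(0, f(c, p(e))), 0))))   [R4 at ε]
3. p(p(p(f(f(0, f(c, p(e))), 0))))  →  p(p(p(f(f(c, p(e)), 0))))   [R3 at 1.1.1.1]
4. p(p(p(f(f(c, p(e)), 0))))  →  p(p(p(f(p(e), 0))))   [R2 at 1.1.1.1]
5. p(p(p(f(p(e), 0))))  →  p(p(p(e)))   [R7 at 1.1.1]

p(p(p(e)))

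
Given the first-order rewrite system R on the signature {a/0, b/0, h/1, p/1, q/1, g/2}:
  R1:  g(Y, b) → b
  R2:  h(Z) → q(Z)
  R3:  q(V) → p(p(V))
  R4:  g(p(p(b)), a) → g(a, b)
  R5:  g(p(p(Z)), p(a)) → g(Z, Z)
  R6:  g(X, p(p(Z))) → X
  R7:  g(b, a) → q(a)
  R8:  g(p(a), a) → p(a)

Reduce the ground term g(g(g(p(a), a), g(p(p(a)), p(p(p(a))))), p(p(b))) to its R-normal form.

1. g(g(g(p(a), a), g(p(p(a)), p(p(p(a))))), p(p(b)))  →  g(g(p(a), a), g(p(p(a)), p(p(p(a)))))   [R6 at ε]
2. g(g(p(a), a), g(p(p(a)), p(p(p(a)))))  →  g(p(a), g(p(p(a)), p(p(p(a)))))   [R8 at 1]
3. g(p(a), g(p(p(a)), p(p(p(a)))))  →  g(p(a), p(p(a)))   [R6 at 2]
4. g(p(a), p(p(a)))  →  p(a)   [R6 at ε]

p(a)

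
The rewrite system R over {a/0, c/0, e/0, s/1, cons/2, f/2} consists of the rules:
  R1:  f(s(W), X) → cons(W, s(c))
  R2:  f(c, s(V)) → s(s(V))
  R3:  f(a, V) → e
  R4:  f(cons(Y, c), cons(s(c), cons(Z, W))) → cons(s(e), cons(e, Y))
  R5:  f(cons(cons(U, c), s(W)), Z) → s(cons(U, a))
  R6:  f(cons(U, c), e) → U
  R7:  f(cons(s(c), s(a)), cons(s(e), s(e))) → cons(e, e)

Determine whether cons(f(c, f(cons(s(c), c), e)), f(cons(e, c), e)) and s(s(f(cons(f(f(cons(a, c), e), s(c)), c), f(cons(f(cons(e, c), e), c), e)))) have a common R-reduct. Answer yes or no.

no — NF(t₁) = cons(s(s(c)), e), NF(t₂) = s(s(e))

Reduce t₁ = cons(f(c, f(cons(s(c), c), e)), f(cons(e, c), e)):
1. cons(f(c, f(cons(s(c), c), e)), f(cons(e, c), e))  →  cons(f(c, s(c)), f(cons(e, c), e))   [R6 at 1.2]
2. cons(f(c, s(c)), f(cons(e, c), e))  →  cons(s(s(c)), f(cons(e, c), e))   [R2 at 1]
3. cons(s(s(c)), f(cons(e, c), e))  →  cons(s(s(c)), e)   [R6 at 2]

Reduce t₂ = s(s(f(cons(f(f(cons(a, c), e), s(c)), c), f(cons(f(cons(e, c), e), c), e)))):
1. s(s(f(cons(f(f(cons(a, c), e), s(c)), c), f(cons(f(cons(e, c), e), c), e))))  →  s(s(f(cons(f(a, s(c)), c), f(cons(f(cons(e, c), e), c), e))))   [R6 at 1.1.1.1.1]
2. s(s(f(cons(f(a, s(c)), c), f(cons(f(cons(e, c), e), c), e))))  →  s(s(f(cons(e, c), f(cons(f(cons(e, c), e), c), e))))   [R3 at 1.1.1.1]
3. s(s(f(cons(e, c), f(cons(f(cons(e, c), e), c), e))))  →  s(s(f(cons(e, c), f(cons(e, c), e))))   [R6 at 1.1.2]
4. s(s(f(cons(e, c), f(cons(e, c), e))))  →  s(s(f(cons(e, c), e)))   [R6 at 1.1.2]
5. s(s(f(cons(e, c), e)))  →  s(s(e))   [R6 at 1.1]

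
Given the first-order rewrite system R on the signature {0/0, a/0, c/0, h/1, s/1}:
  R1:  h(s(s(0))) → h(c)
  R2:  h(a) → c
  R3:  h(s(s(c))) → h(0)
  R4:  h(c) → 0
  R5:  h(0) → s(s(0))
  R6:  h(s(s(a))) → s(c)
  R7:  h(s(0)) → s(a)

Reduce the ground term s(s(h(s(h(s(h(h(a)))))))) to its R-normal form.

1. s(s(h(s(h(s(h(h(a))))))))  →  s(s(h(s(h(s(h(c)))))))   [R2 at 1.1.1.1.1.1.1]
2. s(s(h(s(h(s(h(c)))))))  →  s(s(h(s(h(s(0))))))   [R4 at 1.1.1.1.1.1]
3. s(s(h(s(h(s(0))))))  →  s(s(h(s(s(a)))))   [R7 at 1.1.1.1]
4. s(s(h(s(s(a)))))  →  s(s(s(c)))   [R6 at 1.1]

s(s(s(c)))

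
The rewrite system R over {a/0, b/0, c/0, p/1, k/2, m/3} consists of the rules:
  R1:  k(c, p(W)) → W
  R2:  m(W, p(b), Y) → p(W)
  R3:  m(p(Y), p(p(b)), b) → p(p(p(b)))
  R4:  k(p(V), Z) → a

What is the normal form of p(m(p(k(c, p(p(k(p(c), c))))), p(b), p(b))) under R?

p(p(p(p(a))))

1. p(m(p(k(c, p(p(k(p(c), c))))), p(b), p(b)))  →  p(p(p(k(c, p(p(k(p(c), c)))))))   [R2 at 1]
2. p(p(p(k(c, p(p(k(p(c), c)))))))  →  p(p(p(p(k(p(c), c)))))   [R1 at 1.1.1]
3. p(p(p(p(k(p(c), c)))))  →  p(p(p(p(a))))   [R4 at 1.1.1.1]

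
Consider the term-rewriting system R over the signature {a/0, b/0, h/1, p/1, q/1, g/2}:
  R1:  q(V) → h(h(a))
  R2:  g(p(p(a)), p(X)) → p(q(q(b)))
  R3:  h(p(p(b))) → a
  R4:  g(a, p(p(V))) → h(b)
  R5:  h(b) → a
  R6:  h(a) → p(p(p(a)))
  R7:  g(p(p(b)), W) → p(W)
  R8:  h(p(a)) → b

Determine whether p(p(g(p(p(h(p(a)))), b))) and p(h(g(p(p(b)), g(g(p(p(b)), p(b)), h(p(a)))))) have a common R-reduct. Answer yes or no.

Reduce t₁ = p(p(g(p(p(h(p(a)))), b))):
1. p(p(g(p(p(h(p(a)))), b)))  →  p(p(g(p(p(b)), b)))   [R8 at 1.1.1.1.1]
2. p(p(g(p(p(b)), b)))  →  p(p(p(b)))   [R7 at 1.1]

Reduce t₂ = p(h(g(p(p(b)), g(g(p(p(b)), p(b)), h(p(a)))))):
1. p(h(g(p(p(b)), g(g(p(p(b)), p(b)), h(p(a))))))  →  p(h(p(g(g(p(p(b)), p(b)), h(p(a))))))   [R7 at 1.1]
2. p(h(p(g(g(p(p(b)), p(b)), h(p(a))))))  →  p(h(p(g(p(p(b)), h(p(a))))))   [R7 at 1.1.1.1]
3. p(h(p(g(p(p(b)), h(p(a))))))  →  p(h(p(p(h(p(a))))))   [R7 at 1.1.1]
4. p(h(p(p(h(p(a))))))  →  p(h(p(p(b))))   [R8 at 1.1.1.1]
5. p(h(p(p(b))))  →  p(a)   [R3 at 1]

no — NF(t₁) = p(p(p(b))), NF(t₂) = p(a)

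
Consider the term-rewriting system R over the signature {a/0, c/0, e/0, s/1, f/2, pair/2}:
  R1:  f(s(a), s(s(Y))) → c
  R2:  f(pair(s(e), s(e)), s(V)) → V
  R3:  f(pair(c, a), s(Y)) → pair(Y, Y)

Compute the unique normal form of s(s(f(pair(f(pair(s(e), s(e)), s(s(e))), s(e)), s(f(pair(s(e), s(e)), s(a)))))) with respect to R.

1. s(s(f(pair(f(pair(s(e), s(e)), s(s(e))), s(e)), s(f(pair(s(e), s(e)), s(a))))))  →  s(s(f(pair(s(e), s(e)), s(f(pair(s(e), s(e)), s(a))))))   [R2 at 1.1.1.1]
2. s(s(f(pair(s(e), s(e)), s(f(pair(s(e), s(e)), s(a))))))  →  s(s(f(pair(s(e), s(e)), s(a))))   [R2 at 1.1]
3. s(s(f(pair(s(e), s(e)), s(a))))  →  s(s(a))   [R2 at 1.1]

s(s(a))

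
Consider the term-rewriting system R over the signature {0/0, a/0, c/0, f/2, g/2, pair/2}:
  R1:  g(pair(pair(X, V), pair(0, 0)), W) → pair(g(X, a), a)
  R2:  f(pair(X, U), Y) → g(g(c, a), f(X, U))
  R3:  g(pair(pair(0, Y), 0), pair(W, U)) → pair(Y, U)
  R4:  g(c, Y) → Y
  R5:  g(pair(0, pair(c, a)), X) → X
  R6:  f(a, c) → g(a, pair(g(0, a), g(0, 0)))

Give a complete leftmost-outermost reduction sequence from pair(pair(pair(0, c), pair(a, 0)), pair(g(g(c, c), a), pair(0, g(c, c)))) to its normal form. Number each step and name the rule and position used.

1. pair(pair(pair(0, c), pair(a, 0)), pair(g(g(c, c), a), pair(0, g(c, c))))  →  pair(pair(pair(0, c), pair(a, 0)), pair(g(c, a), pair(0, g(c, c))))   [R4 at 2.1.1]
2. pair(pair(pair(0, c), pair(a, 0)), pair(g(c, a), pair(0, g(c, c))))  →  pair(pair(pair(0, c), pair(a, 0)), pair(a, pair(0, g(c, c))))   [R4 at 2.1]
3. pair(pair(pair(0, c), pair(a, 0)), pair(a, pair(0, g(c, c))))  →  pair(pair(pair(0, c), pair(a, 0)), pair(a, pair(0, c)))   [R4 at 2.2.2]

pair(pair(pair(0, c), pair(a, 0)), pair(a, pair(0, c)))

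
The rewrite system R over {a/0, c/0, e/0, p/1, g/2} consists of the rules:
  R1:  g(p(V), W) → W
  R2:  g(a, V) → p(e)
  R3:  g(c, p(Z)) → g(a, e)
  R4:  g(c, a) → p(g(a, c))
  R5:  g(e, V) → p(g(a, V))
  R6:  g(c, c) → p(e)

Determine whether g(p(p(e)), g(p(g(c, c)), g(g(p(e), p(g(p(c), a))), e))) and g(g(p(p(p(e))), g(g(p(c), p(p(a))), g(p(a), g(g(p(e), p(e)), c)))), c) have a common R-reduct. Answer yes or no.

no — NF(t₁) = e, NF(t₂) = p(e)

Reduce t₁ = g(p(p(e)), g(p(g(c, c)), g(g(p(e), p(g(p(c), a))), e))):
1. g(p(p(e)), g(p(g(c, c)), g(g(p(e), p(g(p(c), a))), e)))  →  g(p(g(c, c)), g(g(p(e), p(g(p(c), a))), e))   [R1 at ε]
2. g(p(g(c, c)), g(g(p(e), p(g(p(c), a))), e))  →  g(g(p(e), p(g(p(c), a))), e)   [R1 at ε]
3. g(g(p(e), p(g(p(c), a))), e)  →  g(p(g(p(c), a)), e)   [R1 at 1]
4. g(p(g(p(c), a)), e)  →  e   [R1 at ε]

Reduce t₂ = g(g(p(p(p(e))), g(g(p(c), p(p(a))), g(p(a), g(g(p(e), p(e)), c)))), c):
1. g(g(p(p(p(e))), g(g(p(c), p(p(a))), g(p(a), g(g(p(e), p(e)), c)))), c)  →  g(g(g(p(c), p(p(a))), g(p(a), g(g(p(e), p(e)), c))), c)   [R1 at 1]
2. g(g(g(p(c), p(p(a))), g(p(a), g(g(p(e), p(e)), c))), c)  →  g(g(p(p(a)), g(p(a), g(g(p(e), p(e)), c))), c)   [R1 at 1.1]
3. g(g(p(p(a)), g(p(a), g(g(p(e), p(e)), c))), c)  →  g(g(p(a), g(g(p(e), p(e)), c)), c)   [R1 at 1]
4. g(g(p(a), g(g(p(e), p(e)), c)), c)  →  g(g(g(p(e), p(e)), c), c)   [R1 at 1]
5. g(g(g(p(e), p(e)), c), c)  →  g(g(p(e), c), c)   [R1 at 1.1]
6. g(g(p(e), c), c)  →  g(c, c)   [R1 at 1]
7. g(c, c)  →  p(e)   [R6 at ε]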